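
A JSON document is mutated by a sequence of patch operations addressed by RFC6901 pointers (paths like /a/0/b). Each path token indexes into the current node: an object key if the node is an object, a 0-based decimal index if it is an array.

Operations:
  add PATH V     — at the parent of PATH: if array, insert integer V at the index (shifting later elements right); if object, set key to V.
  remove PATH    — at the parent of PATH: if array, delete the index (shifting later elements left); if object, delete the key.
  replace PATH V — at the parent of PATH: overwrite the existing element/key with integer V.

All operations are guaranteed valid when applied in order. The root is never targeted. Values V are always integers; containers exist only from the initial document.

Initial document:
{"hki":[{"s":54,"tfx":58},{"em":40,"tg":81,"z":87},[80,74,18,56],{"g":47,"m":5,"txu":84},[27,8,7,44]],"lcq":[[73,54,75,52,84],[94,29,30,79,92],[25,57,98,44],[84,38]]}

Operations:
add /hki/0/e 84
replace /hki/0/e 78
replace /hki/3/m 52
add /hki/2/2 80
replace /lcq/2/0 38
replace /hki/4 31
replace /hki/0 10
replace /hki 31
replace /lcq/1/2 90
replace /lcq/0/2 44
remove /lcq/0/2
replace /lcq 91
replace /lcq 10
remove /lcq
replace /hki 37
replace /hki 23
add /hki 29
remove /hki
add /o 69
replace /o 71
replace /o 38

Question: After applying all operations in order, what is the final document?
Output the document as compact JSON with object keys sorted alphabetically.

After op 1 (add /hki/0/e 84): {"hki":[{"e":84,"s":54,"tfx":58},{"em":40,"tg":81,"z":87},[80,74,18,56],{"g":47,"m":5,"txu":84},[27,8,7,44]],"lcq":[[73,54,75,52,84],[94,29,30,79,92],[25,57,98,44],[84,38]]}
After op 2 (replace /hki/0/e 78): {"hki":[{"e":78,"s":54,"tfx":58},{"em":40,"tg":81,"z":87},[80,74,18,56],{"g":47,"m":5,"txu":84},[27,8,7,44]],"lcq":[[73,54,75,52,84],[94,29,30,79,92],[25,57,98,44],[84,38]]}
After op 3 (replace /hki/3/m 52): {"hki":[{"e":78,"s":54,"tfx":58},{"em":40,"tg":81,"z":87},[80,74,18,56],{"g":47,"m":52,"txu":84},[27,8,7,44]],"lcq":[[73,54,75,52,84],[94,29,30,79,92],[25,57,98,44],[84,38]]}
After op 4 (add /hki/2/2 80): {"hki":[{"e":78,"s":54,"tfx":58},{"em":40,"tg":81,"z":87},[80,74,80,18,56],{"g":47,"m":52,"txu":84},[27,8,7,44]],"lcq":[[73,54,75,52,84],[94,29,30,79,92],[25,57,98,44],[84,38]]}
After op 5 (replace /lcq/2/0 38): {"hki":[{"e":78,"s":54,"tfx":58},{"em":40,"tg":81,"z":87},[80,74,80,18,56],{"g":47,"m":52,"txu":84},[27,8,7,44]],"lcq":[[73,54,75,52,84],[94,29,30,79,92],[38,57,98,44],[84,38]]}
After op 6 (replace /hki/4 31): {"hki":[{"e":78,"s":54,"tfx":58},{"em":40,"tg":81,"z":87},[80,74,80,18,56],{"g":47,"m":52,"txu":84},31],"lcq":[[73,54,75,52,84],[94,29,30,79,92],[38,57,98,44],[84,38]]}
After op 7 (replace /hki/0 10): {"hki":[10,{"em":40,"tg":81,"z":87},[80,74,80,18,56],{"g":47,"m":52,"txu":84},31],"lcq":[[73,54,75,52,84],[94,29,30,79,92],[38,57,98,44],[84,38]]}
After op 8 (replace /hki 31): {"hki":31,"lcq":[[73,54,75,52,84],[94,29,30,79,92],[38,57,98,44],[84,38]]}
After op 9 (replace /lcq/1/2 90): {"hki":31,"lcq":[[73,54,75,52,84],[94,29,90,79,92],[38,57,98,44],[84,38]]}
After op 10 (replace /lcq/0/2 44): {"hki":31,"lcq":[[73,54,44,52,84],[94,29,90,79,92],[38,57,98,44],[84,38]]}
After op 11 (remove /lcq/0/2): {"hki":31,"lcq":[[73,54,52,84],[94,29,90,79,92],[38,57,98,44],[84,38]]}
After op 12 (replace /lcq 91): {"hki":31,"lcq":91}
After op 13 (replace /lcq 10): {"hki":31,"lcq":10}
After op 14 (remove /lcq): {"hki":31}
After op 15 (replace /hki 37): {"hki":37}
After op 16 (replace /hki 23): {"hki":23}
After op 17 (add /hki 29): {"hki":29}
After op 18 (remove /hki): {}
After op 19 (add /o 69): {"o":69}
After op 20 (replace /o 71): {"o":71}
After op 21 (replace /o 38): {"o":38}

Answer: {"o":38}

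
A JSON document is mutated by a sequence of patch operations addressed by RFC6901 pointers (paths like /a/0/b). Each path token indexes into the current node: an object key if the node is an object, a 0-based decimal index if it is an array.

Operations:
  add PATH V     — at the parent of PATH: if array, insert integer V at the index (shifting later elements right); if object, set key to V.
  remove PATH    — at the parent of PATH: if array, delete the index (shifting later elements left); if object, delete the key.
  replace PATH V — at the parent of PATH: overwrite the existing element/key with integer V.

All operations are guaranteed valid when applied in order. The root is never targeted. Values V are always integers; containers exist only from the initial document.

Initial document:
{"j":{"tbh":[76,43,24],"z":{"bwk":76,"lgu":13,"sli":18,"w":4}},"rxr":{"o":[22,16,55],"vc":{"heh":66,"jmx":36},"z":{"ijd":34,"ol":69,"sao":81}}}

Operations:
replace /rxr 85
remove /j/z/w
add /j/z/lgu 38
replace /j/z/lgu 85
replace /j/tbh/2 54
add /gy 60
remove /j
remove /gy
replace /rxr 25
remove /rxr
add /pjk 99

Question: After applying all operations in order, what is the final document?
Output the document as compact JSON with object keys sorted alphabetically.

Answer: {"pjk":99}

Derivation:
After op 1 (replace /rxr 85): {"j":{"tbh":[76,43,24],"z":{"bwk":76,"lgu":13,"sli":18,"w":4}},"rxr":85}
After op 2 (remove /j/z/w): {"j":{"tbh":[76,43,24],"z":{"bwk":76,"lgu":13,"sli":18}},"rxr":85}
After op 3 (add /j/z/lgu 38): {"j":{"tbh":[76,43,24],"z":{"bwk":76,"lgu":38,"sli":18}},"rxr":85}
After op 4 (replace /j/z/lgu 85): {"j":{"tbh":[76,43,24],"z":{"bwk":76,"lgu":85,"sli":18}},"rxr":85}
After op 5 (replace /j/tbh/2 54): {"j":{"tbh":[76,43,54],"z":{"bwk":76,"lgu":85,"sli":18}},"rxr":85}
After op 6 (add /gy 60): {"gy":60,"j":{"tbh":[76,43,54],"z":{"bwk":76,"lgu":85,"sli":18}},"rxr":85}
After op 7 (remove /j): {"gy":60,"rxr":85}
After op 8 (remove /gy): {"rxr":85}
After op 9 (replace /rxr 25): {"rxr":25}
After op 10 (remove /rxr): {}
After op 11 (add /pjk 99): {"pjk":99}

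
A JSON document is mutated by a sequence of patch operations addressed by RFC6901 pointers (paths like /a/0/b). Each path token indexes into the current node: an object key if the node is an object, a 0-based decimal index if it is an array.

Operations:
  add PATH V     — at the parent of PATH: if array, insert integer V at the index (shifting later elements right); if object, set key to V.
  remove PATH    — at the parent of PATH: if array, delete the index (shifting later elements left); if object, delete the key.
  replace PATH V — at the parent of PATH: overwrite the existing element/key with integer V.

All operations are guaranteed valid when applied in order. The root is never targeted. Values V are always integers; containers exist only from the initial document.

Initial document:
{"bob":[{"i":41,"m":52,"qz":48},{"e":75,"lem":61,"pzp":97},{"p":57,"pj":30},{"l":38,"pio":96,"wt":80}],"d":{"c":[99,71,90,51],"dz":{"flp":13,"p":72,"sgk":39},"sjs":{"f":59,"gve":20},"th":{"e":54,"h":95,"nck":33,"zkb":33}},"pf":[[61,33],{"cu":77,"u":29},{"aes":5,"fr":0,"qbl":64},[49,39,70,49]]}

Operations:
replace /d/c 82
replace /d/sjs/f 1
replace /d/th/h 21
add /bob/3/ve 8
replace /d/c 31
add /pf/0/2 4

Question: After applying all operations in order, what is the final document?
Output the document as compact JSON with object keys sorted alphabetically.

After op 1 (replace /d/c 82): {"bob":[{"i":41,"m":52,"qz":48},{"e":75,"lem":61,"pzp":97},{"p":57,"pj":30},{"l":38,"pio":96,"wt":80}],"d":{"c":82,"dz":{"flp":13,"p":72,"sgk":39},"sjs":{"f":59,"gve":20},"th":{"e":54,"h":95,"nck":33,"zkb":33}},"pf":[[61,33],{"cu":77,"u":29},{"aes":5,"fr":0,"qbl":64},[49,39,70,49]]}
After op 2 (replace /d/sjs/f 1): {"bob":[{"i":41,"m":52,"qz":48},{"e":75,"lem":61,"pzp":97},{"p":57,"pj":30},{"l":38,"pio":96,"wt":80}],"d":{"c":82,"dz":{"flp":13,"p":72,"sgk":39},"sjs":{"f":1,"gve":20},"th":{"e":54,"h":95,"nck":33,"zkb":33}},"pf":[[61,33],{"cu":77,"u":29},{"aes":5,"fr":0,"qbl":64},[49,39,70,49]]}
After op 3 (replace /d/th/h 21): {"bob":[{"i":41,"m":52,"qz":48},{"e":75,"lem":61,"pzp":97},{"p":57,"pj":30},{"l":38,"pio":96,"wt":80}],"d":{"c":82,"dz":{"flp":13,"p":72,"sgk":39},"sjs":{"f":1,"gve":20},"th":{"e":54,"h":21,"nck":33,"zkb":33}},"pf":[[61,33],{"cu":77,"u":29},{"aes":5,"fr":0,"qbl":64},[49,39,70,49]]}
After op 4 (add /bob/3/ve 8): {"bob":[{"i":41,"m":52,"qz":48},{"e":75,"lem":61,"pzp":97},{"p":57,"pj":30},{"l":38,"pio":96,"ve":8,"wt":80}],"d":{"c":82,"dz":{"flp":13,"p":72,"sgk":39},"sjs":{"f":1,"gve":20},"th":{"e":54,"h":21,"nck":33,"zkb":33}},"pf":[[61,33],{"cu":77,"u":29},{"aes":5,"fr":0,"qbl":64},[49,39,70,49]]}
After op 5 (replace /d/c 31): {"bob":[{"i":41,"m":52,"qz":48},{"e":75,"lem":61,"pzp":97},{"p":57,"pj":30},{"l":38,"pio":96,"ve":8,"wt":80}],"d":{"c":31,"dz":{"flp":13,"p":72,"sgk":39},"sjs":{"f":1,"gve":20},"th":{"e":54,"h":21,"nck":33,"zkb":33}},"pf":[[61,33],{"cu":77,"u":29},{"aes":5,"fr":0,"qbl":64},[49,39,70,49]]}
After op 6 (add /pf/0/2 4): {"bob":[{"i":41,"m":52,"qz":48},{"e":75,"lem":61,"pzp":97},{"p":57,"pj":30},{"l":38,"pio":96,"ve":8,"wt":80}],"d":{"c":31,"dz":{"flp":13,"p":72,"sgk":39},"sjs":{"f":1,"gve":20},"th":{"e":54,"h":21,"nck":33,"zkb":33}},"pf":[[61,33,4],{"cu":77,"u":29},{"aes":5,"fr":0,"qbl":64},[49,39,70,49]]}

Answer: {"bob":[{"i":41,"m":52,"qz":48},{"e":75,"lem":61,"pzp":97},{"p":57,"pj":30},{"l":38,"pio":96,"ve":8,"wt":80}],"d":{"c":31,"dz":{"flp":13,"p":72,"sgk":39},"sjs":{"f":1,"gve":20},"th":{"e":54,"h":21,"nck":33,"zkb":33}},"pf":[[61,33,4],{"cu":77,"u":29},{"aes":5,"fr":0,"qbl":64},[49,39,70,49]]}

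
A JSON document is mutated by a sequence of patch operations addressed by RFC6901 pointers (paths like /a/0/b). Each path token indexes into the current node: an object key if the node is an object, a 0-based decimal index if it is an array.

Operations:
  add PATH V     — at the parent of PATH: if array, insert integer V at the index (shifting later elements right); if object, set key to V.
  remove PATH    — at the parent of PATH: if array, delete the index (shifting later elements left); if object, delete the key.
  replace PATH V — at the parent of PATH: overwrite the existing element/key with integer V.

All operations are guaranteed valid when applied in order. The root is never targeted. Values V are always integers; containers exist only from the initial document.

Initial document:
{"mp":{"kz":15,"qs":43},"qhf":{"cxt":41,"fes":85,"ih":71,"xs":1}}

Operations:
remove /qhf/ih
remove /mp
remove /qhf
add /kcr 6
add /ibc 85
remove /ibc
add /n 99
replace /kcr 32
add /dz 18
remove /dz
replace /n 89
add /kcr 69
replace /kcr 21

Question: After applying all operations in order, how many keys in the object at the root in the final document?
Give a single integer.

After op 1 (remove /qhf/ih): {"mp":{"kz":15,"qs":43},"qhf":{"cxt":41,"fes":85,"xs":1}}
After op 2 (remove /mp): {"qhf":{"cxt":41,"fes":85,"xs":1}}
After op 3 (remove /qhf): {}
After op 4 (add /kcr 6): {"kcr":6}
After op 5 (add /ibc 85): {"ibc":85,"kcr":6}
After op 6 (remove /ibc): {"kcr":6}
After op 7 (add /n 99): {"kcr":6,"n":99}
After op 8 (replace /kcr 32): {"kcr":32,"n":99}
After op 9 (add /dz 18): {"dz":18,"kcr":32,"n":99}
After op 10 (remove /dz): {"kcr":32,"n":99}
After op 11 (replace /n 89): {"kcr":32,"n":89}
After op 12 (add /kcr 69): {"kcr":69,"n":89}
After op 13 (replace /kcr 21): {"kcr":21,"n":89}
Size at the root: 2

Answer: 2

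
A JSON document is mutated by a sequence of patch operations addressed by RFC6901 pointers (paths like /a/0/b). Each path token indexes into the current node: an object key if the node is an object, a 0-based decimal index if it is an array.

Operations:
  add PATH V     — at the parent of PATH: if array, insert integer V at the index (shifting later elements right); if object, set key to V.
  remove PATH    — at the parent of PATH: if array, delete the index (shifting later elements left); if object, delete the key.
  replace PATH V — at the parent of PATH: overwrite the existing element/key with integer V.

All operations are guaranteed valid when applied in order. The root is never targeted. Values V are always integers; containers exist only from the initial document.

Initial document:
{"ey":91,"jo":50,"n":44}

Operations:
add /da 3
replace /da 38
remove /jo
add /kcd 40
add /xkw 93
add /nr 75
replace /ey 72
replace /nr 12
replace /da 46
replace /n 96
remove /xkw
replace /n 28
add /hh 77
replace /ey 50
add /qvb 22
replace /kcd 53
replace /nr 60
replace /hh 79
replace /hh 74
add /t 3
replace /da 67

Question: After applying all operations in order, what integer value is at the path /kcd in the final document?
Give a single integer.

Answer: 53

Derivation:
After op 1 (add /da 3): {"da":3,"ey":91,"jo":50,"n":44}
After op 2 (replace /da 38): {"da":38,"ey":91,"jo":50,"n":44}
After op 3 (remove /jo): {"da":38,"ey":91,"n":44}
After op 4 (add /kcd 40): {"da":38,"ey":91,"kcd":40,"n":44}
After op 5 (add /xkw 93): {"da":38,"ey":91,"kcd":40,"n":44,"xkw":93}
After op 6 (add /nr 75): {"da":38,"ey":91,"kcd":40,"n":44,"nr":75,"xkw":93}
After op 7 (replace /ey 72): {"da":38,"ey":72,"kcd":40,"n":44,"nr":75,"xkw":93}
After op 8 (replace /nr 12): {"da":38,"ey":72,"kcd":40,"n":44,"nr":12,"xkw":93}
After op 9 (replace /da 46): {"da":46,"ey":72,"kcd":40,"n":44,"nr":12,"xkw":93}
After op 10 (replace /n 96): {"da":46,"ey":72,"kcd":40,"n":96,"nr":12,"xkw":93}
After op 11 (remove /xkw): {"da":46,"ey":72,"kcd":40,"n":96,"nr":12}
After op 12 (replace /n 28): {"da":46,"ey":72,"kcd":40,"n":28,"nr":12}
After op 13 (add /hh 77): {"da":46,"ey":72,"hh":77,"kcd":40,"n":28,"nr":12}
After op 14 (replace /ey 50): {"da":46,"ey":50,"hh":77,"kcd":40,"n":28,"nr":12}
After op 15 (add /qvb 22): {"da":46,"ey":50,"hh":77,"kcd":40,"n":28,"nr":12,"qvb":22}
After op 16 (replace /kcd 53): {"da":46,"ey":50,"hh":77,"kcd":53,"n":28,"nr":12,"qvb":22}
After op 17 (replace /nr 60): {"da":46,"ey":50,"hh":77,"kcd":53,"n":28,"nr":60,"qvb":22}
After op 18 (replace /hh 79): {"da":46,"ey":50,"hh":79,"kcd":53,"n":28,"nr":60,"qvb":22}
After op 19 (replace /hh 74): {"da":46,"ey":50,"hh":74,"kcd":53,"n":28,"nr":60,"qvb":22}
After op 20 (add /t 3): {"da":46,"ey":50,"hh":74,"kcd":53,"n":28,"nr":60,"qvb":22,"t":3}
After op 21 (replace /da 67): {"da":67,"ey":50,"hh":74,"kcd":53,"n":28,"nr":60,"qvb":22,"t":3}
Value at /kcd: 53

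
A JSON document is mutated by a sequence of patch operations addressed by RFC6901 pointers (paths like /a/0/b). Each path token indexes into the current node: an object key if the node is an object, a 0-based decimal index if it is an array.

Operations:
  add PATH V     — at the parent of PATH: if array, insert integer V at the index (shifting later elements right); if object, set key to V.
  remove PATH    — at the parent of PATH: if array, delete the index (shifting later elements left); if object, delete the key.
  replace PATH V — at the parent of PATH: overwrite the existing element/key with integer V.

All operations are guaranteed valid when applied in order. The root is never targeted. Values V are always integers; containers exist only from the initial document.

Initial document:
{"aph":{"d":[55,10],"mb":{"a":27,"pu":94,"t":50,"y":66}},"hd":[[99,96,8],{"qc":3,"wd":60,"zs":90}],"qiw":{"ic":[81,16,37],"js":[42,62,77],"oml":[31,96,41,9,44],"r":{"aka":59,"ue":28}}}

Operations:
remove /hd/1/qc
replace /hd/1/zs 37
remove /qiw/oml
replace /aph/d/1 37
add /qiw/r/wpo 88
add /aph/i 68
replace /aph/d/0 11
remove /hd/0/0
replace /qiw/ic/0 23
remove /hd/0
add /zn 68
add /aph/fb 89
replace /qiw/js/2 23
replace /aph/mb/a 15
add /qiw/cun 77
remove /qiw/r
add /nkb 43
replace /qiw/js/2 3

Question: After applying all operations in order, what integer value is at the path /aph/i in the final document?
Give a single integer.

After op 1 (remove /hd/1/qc): {"aph":{"d":[55,10],"mb":{"a":27,"pu":94,"t":50,"y":66}},"hd":[[99,96,8],{"wd":60,"zs":90}],"qiw":{"ic":[81,16,37],"js":[42,62,77],"oml":[31,96,41,9,44],"r":{"aka":59,"ue":28}}}
After op 2 (replace /hd/1/zs 37): {"aph":{"d":[55,10],"mb":{"a":27,"pu":94,"t":50,"y":66}},"hd":[[99,96,8],{"wd":60,"zs":37}],"qiw":{"ic":[81,16,37],"js":[42,62,77],"oml":[31,96,41,9,44],"r":{"aka":59,"ue":28}}}
After op 3 (remove /qiw/oml): {"aph":{"d":[55,10],"mb":{"a":27,"pu":94,"t":50,"y":66}},"hd":[[99,96,8],{"wd":60,"zs":37}],"qiw":{"ic":[81,16,37],"js":[42,62,77],"r":{"aka":59,"ue":28}}}
After op 4 (replace /aph/d/1 37): {"aph":{"d":[55,37],"mb":{"a":27,"pu":94,"t":50,"y":66}},"hd":[[99,96,8],{"wd":60,"zs":37}],"qiw":{"ic":[81,16,37],"js":[42,62,77],"r":{"aka":59,"ue":28}}}
After op 5 (add /qiw/r/wpo 88): {"aph":{"d":[55,37],"mb":{"a":27,"pu":94,"t":50,"y":66}},"hd":[[99,96,8],{"wd":60,"zs":37}],"qiw":{"ic":[81,16,37],"js":[42,62,77],"r":{"aka":59,"ue":28,"wpo":88}}}
After op 6 (add /aph/i 68): {"aph":{"d":[55,37],"i":68,"mb":{"a":27,"pu":94,"t":50,"y":66}},"hd":[[99,96,8],{"wd":60,"zs":37}],"qiw":{"ic":[81,16,37],"js":[42,62,77],"r":{"aka":59,"ue":28,"wpo":88}}}
After op 7 (replace /aph/d/0 11): {"aph":{"d":[11,37],"i":68,"mb":{"a":27,"pu":94,"t":50,"y":66}},"hd":[[99,96,8],{"wd":60,"zs":37}],"qiw":{"ic":[81,16,37],"js":[42,62,77],"r":{"aka":59,"ue":28,"wpo":88}}}
After op 8 (remove /hd/0/0): {"aph":{"d":[11,37],"i":68,"mb":{"a":27,"pu":94,"t":50,"y":66}},"hd":[[96,8],{"wd":60,"zs":37}],"qiw":{"ic":[81,16,37],"js":[42,62,77],"r":{"aka":59,"ue":28,"wpo":88}}}
After op 9 (replace /qiw/ic/0 23): {"aph":{"d":[11,37],"i":68,"mb":{"a":27,"pu":94,"t":50,"y":66}},"hd":[[96,8],{"wd":60,"zs":37}],"qiw":{"ic":[23,16,37],"js":[42,62,77],"r":{"aka":59,"ue":28,"wpo":88}}}
After op 10 (remove /hd/0): {"aph":{"d":[11,37],"i":68,"mb":{"a":27,"pu":94,"t":50,"y":66}},"hd":[{"wd":60,"zs":37}],"qiw":{"ic":[23,16,37],"js":[42,62,77],"r":{"aka":59,"ue":28,"wpo":88}}}
After op 11 (add /zn 68): {"aph":{"d":[11,37],"i":68,"mb":{"a":27,"pu":94,"t":50,"y":66}},"hd":[{"wd":60,"zs":37}],"qiw":{"ic":[23,16,37],"js":[42,62,77],"r":{"aka":59,"ue":28,"wpo":88}},"zn":68}
After op 12 (add /aph/fb 89): {"aph":{"d":[11,37],"fb":89,"i":68,"mb":{"a":27,"pu":94,"t":50,"y":66}},"hd":[{"wd":60,"zs":37}],"qiw":{"ic":[23,16,37],"js":[42,62,77],"r":{"aka":59,"ue":28,"wpo":88}},"zn":68}
After op 13 (replace /qiw/js/2 23): {"aph":{"d":[11,37],"fb":89,"i":68,"mb":{"a":27,"pu":94,"t":50,"y":66}},"hd":[{"wd":60,"zs":37}],"qiw":{"ic":[23,16,37],"js":[42,62,23],"r":{"aka":59,"ue":28,"wpo":88}},"zn":68}
After op 14 (replace /aph/mb/a 15): {"aph":{"d":[11,37],"fb":89,"i":68,"mb":{"a":15,"pu":94,"t":50,"y":66}},"hd":[{"wd":60,"zs":37}],"qiw":{"ic":[23,16,37],"js":[42,62,23],"r":{"aka":59,"ue":28,"wpo":88}},"zn":68}
After op 15 (add /qiw/cun 77): {"aph":{"d":[11,37],"fb":89,"i":68,"mb":{"a":15,"pu":94,"t":50,"y":66}},"hd":[{"wd":60,"zs":37}],"qiw":{"cun":77,"ic":[23,16,37],"js":[42,62,23],"r":{"aka":59,"ue":28,"wpo":88}},"zn":68}
After op 16 (remove /qiw/r): {"aph":{"d":[11,37],"fb":89,"i":68,"mb":{"a":15,"pu":94,"t":50,"y":66}},"hd":[{"wd":60,"zs":37}],"qiw":{"cun":77,"ic":[23,16,37],"js":[42,62,23]},"zn":68}
After op 17 (add /nkb 43): {"aph":{"d":[11,37],"fb":89,"i":68,"mb":{"a":15,"pu":94,"t":50,"y":66}},"hd":[{"wd":60,"zs":37}],"nkb":43,"qiw":{"cun":77,"ic":[23,16,37],"js":[42,62,23]},"zn":68}
After op 18 (replace /qiw/js/2 3): {"aph":{"d":[11,37],"fb":89,"i":68,"mb":{"a":15,"pu":94,"t":50,"y":66}},"hd":[{"wd":60,"zs":37}],"nkb":43,"qiw":{"cun":77,"ic":[23,16,37],"js":[42,62,3]},"zn":68}
Value at /aph/i: 68

Answer: 68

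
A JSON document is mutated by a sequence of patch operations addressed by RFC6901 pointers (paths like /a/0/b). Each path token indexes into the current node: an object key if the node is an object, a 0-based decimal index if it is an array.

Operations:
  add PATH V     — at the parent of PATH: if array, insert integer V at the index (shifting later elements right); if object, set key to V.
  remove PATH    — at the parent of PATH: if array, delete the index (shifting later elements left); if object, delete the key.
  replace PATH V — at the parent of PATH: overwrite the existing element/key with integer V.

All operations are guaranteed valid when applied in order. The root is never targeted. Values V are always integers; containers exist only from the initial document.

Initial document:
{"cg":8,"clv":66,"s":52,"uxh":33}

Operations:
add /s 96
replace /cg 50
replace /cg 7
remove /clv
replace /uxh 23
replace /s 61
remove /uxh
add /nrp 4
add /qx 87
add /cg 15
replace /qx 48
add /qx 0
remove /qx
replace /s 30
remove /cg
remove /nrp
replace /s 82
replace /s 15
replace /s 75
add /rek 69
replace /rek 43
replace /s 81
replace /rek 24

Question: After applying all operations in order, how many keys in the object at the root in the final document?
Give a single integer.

Answer: 2

Derivation:
After op 1 (add /s 96): {"cg":8,"clv":66,"s":96,"uxh":33}
After op 2 (replace /cg 50): {"cg":50,"clv":66,"s":96,"uxh":33}
After op 3 (replace /cg 7): {"cg":7,"clv":66,"s":96,"uxh":33}
After op 4 (remove /clv): {"cg":7,"s":96,"uxh":33}
After op 5 (replace /uxh 23): {"cg":7,"s":96,"uxh":23}
After op 6 (replace /s 61): {"cg":7,"s":61,"uxh":23}
After op 7 (remove /uxh): {"cg":7,"s":61}
After op 8 (add /nrp 4): {"cg":7,"nrp":4,"s":61}
After op 9 (add /qx 87): {"cg":7,"nrp":4,"qx":87,"s":61}
After op 10 (add /cg 15): {"cg":15,"nrp":4,"qx":87,"s":61}
After op 11 (replace /qx 48): {"cg":15,"nrp":4,"qx":48,"s":61}
After op 12 (add /qx 0): {"cg":15,"nrp":4,"qx":0,"s":61}
After op 13 (remove /qx): {"cg":15,"nrp":4,"s":61}
After op 14 (replace /s 30): {"cg":15,"nrp":4,"s":30}
After op 15 (remove /cg): {"nrp":4,"s":30}
After op 16 (remove /nrp): {"s":30}
After op 17 (replace /s 82): {"s":82}
After op 18 (replace /s 15): {"s":15}
After op 19 (replace /s 75): {"s":75}
After op 20 (add /rek 69): {"rek":69,"s":75}
After op 21 (replace /rek 43): {"rek":43,"s":75}
After op 22 (replace /s 81): {"rek":43,"s":81}
After op 23 (replace /rek 24): {"rek":24,"s":81}
Size at the root: 2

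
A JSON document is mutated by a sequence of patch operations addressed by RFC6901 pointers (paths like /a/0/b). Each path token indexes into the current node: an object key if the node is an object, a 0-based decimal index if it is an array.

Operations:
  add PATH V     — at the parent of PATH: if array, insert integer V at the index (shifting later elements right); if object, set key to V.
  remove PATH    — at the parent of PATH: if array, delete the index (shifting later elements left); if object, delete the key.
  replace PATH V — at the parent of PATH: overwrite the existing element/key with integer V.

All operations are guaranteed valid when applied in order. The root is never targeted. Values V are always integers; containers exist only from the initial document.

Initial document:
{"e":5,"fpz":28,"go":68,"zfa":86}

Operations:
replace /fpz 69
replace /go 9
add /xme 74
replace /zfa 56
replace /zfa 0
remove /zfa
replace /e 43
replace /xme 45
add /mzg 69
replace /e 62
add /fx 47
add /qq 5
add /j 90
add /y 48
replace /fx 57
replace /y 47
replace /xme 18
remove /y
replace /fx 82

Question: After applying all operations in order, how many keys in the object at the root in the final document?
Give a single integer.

After op 1 (replace /fpz 69): {"e":5,"fpz":69,"go":68,"zfa":86}
After op 2 (replace /go 9): {"e":5,"fpz":69,"go":9,"zfa":86}
After op 3 (add /xme 74): {"e":5,"fpz":69,"go":9,"xme":74,"zfa":86}
After op 4 (replace /zfa 56): {"e":5,"fpz":69,"go":9,"xme":74,"zfa":56}
After op 5 (replace /zfa 0): {"e":5,"fpz":69,"go":9,"xme":74,"zfa":0}
After op 6 (remove /zfa): {"e":5,"fpz":69,"go":9,"xme":74}
After op 7 (replace /e 43): {"e":43,"fpz":69,"go":9,"xme":74}
After op 8 (replace /xme 45): {"e":43,"fpz":69,"go":9,"xme":45}
After op 9 (add /mzg 69): {"e":43,"fpz":69,"go":9,"mzg":69,"xme":45}
After op 10 (replace /e 62): {"e":62,"fpz":69,"go":9,"mzg":69,"xme":45}
After op 11 (add /fx 47): {"e":62,"fpz":69,"fx":47,"go":9,"mzg":69,"xme":45}
After op 12 (add /qq 5): {"e":62,"fpz":69,"fx":47,"go":9,"mzg":69,"qq":5,"xme":45}
After op 13 (add /j 90): {"e":62,"fpz":69,"fx":47,"go":9,"j":90,"mzg":69,"qq":5,"xme":45}
After op 14 (add /y 48): {"e":62,"fpz":69,"fx":47,"go":9,"j":90,"mzg":69,"qq":5,"xme":45,"y":48}
After op 15 (replace /fx 57): {"e":62,"fpz":69,"fx":57,"go":9,"j":90,"mzg":69,"qq":5,"xme":45,"y":48}
After op 16 (replace /y 47): {"e":62,"fpz":69,"fx":57,"go":9,"j":90,"mzg":69,"qq":5,"xme":45,"y":47}
After op 17 (replace /xme 18): {"e":62,"fpz":69,"fx":57,"go":9,"j":90,"mzg":69,"qq":5,"xme":18,"y":47}
After op 18 (remove /y): {"e":62,"fpz":69,"fx":57,"go":9,"j":90,"mzg":69,"qq":5,"xme":18}
After op 19 (replace /fx 82): {"e":62,"fpz":69,"fx":82,"go":9,"j":90,"mzg":69,"qq":5,"xme":18}
Size at the root: 8

Answer: 8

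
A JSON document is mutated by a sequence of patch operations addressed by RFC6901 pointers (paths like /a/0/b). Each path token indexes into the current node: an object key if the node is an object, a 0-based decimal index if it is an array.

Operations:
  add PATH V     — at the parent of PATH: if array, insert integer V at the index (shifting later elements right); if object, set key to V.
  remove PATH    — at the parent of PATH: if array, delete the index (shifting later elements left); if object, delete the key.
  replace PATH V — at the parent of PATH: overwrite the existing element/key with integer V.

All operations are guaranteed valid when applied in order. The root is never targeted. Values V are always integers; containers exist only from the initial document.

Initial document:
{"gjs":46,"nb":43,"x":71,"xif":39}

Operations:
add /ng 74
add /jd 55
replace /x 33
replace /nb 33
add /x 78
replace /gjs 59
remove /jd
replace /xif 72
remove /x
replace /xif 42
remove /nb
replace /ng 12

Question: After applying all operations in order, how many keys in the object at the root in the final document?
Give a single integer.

After op 1 (add /ng 74): {"gjs":46,"nb":43,"ng":74,"x":71,"xif":39}
After op 2 (add /jd 55): {"gjs":46,"jd":55,"nb":43,"ng":74,"x":71,"xif":39}
After op 3 (replace /x 33): {"gjs":46,"jd":55,"nb":43,"ng":74,"x":33,"xif":39}
After op 4 (replace /nb 33): {"gjs":46,"jd":55,"nb":33,"ng":74,"x":33,"xif":39}
After op 5 (add /x 78): {"gjs":46,"jd":55,"nb":33,"ng":74,"x":78,"xif":39}
After op 6 (replace /gjs 59): {"gjs":59,"jd":55,"nb":33,"ng":74,"x":78,"xif":39}
After op 7 (remove /jd): {"gjs":59,"nb":33,"ng":74,"x":78,"xif":39}
After op 8 (replace /xif 72): {"gjs":59,"nb":33,"ng":74,"x":78,"xif":72}
After op 9 (remove /x): {"gjs":59,"nb":33,"ng":74,"xif":72}
After op 10 (replace /xif 42): {"gjs":59,"nb":33,"ng":74,"xif":42}
After op 11 (remove /nb): {"gjs":59,"ng":74,"xif":42}
After op 12 (replace /ng 12): {"gjs":59,"ng":12,"xif":42}
Size at the root: 3

Answer: 3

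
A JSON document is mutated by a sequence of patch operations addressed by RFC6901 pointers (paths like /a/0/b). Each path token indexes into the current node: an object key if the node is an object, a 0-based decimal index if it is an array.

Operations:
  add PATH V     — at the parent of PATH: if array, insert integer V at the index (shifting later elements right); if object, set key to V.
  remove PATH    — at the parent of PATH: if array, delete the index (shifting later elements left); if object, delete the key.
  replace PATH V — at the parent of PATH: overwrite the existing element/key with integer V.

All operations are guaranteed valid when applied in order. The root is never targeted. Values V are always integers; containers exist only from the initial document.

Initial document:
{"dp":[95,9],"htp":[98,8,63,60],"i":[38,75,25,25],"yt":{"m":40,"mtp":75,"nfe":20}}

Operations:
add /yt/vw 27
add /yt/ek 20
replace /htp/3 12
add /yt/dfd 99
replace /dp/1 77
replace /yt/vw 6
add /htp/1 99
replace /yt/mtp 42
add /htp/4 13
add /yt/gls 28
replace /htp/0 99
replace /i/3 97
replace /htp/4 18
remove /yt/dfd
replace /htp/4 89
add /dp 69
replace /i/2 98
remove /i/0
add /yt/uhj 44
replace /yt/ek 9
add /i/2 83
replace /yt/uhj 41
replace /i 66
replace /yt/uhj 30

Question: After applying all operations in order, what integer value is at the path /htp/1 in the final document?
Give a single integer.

After op 1 (add /yt/vw 27): {"dp":[95,9],"htp":[98,8,63,60],"i":[38,75,25,25],"yt":{"m":40,"mtp":75,"nfe":20,"vw":27}}
After op 2 (add /yt/ek 20): {"dp":[95,9],"htp":[98,8,63,60],"i":[38,75,25,25],"yt":{"ek":20,"m":40,"mtp":75,"nfe":20,"vw":27}}
After op 3 (replace /htp/3 12): {"dp":[95,9],"htp":[98,8,63,12],"i":[38,75,25,25],"yt":{"ek":20,"m":40,"mtp":75,"nfe":20,"vw":27}}
After op 4 (add /yt/dfd 99): {"dp":[95,9],"htp":[98,8,63,12],"i":[38,75,25,25],"yt":{"dfd":99,"ek":20,"m":40,"mtp":75,"nfe":20,"vw":27}}
After op 5 (replace /dp/1 77): {"dp":[95,77],"htp":[98,8,63,12],"i":[38,75,25,25],"yt":{"dfd":99,"ek":20,"m":40,"mtp":75,"nfe":20,"vw":27}}
After op 6 (replace /yt/vw 6): {"dp":[95,77],"htp":[98,8,63,12],"i":[38,75,25,25],"yt":{"dfd":99,"ek":20,"m":40,"mtp":75,"nfe":20,"vw":6}}
After op 7 (add /htp/1 99): {"dp":[95,77],"htp":[98,99,8,63,12],"i":[38,75,25,25],"yt":{"dfd":99,"ek":20,"m":40,"mtp":75,"nfe":20,"vw":6}}
After op 8 (replace /yt/mtp 42): {"dp":[95,77],"htp":[98,99,8,63,12],"i":[38,75,25,25],"yt":{"dfd":99,"ek":20,"m":40,"mtp":42,"nfe":20,"vw":6}}
After op 9 (add /htp/4 13): {"dp":[95,77],"htp":[98,99,8,63,13,12],"i":[38,75,25,25],"yt":{"dfd":99,"ek":20,"m":40,"mtp":42,"nfe":20,"vw":6}}
After op 10 (add /yt/gls 28): {"dp":[95,77],"htp":[98,99,8,63,13,12],"i":[38,75,25,25],"yt":{"dfd":99,"ek":20,"gls":28,"m":40,"mtp":42,"nfe":20,"vw":6}}
After op 11 (replace /htp/0 99): {"dp":[95,77],"htp":[99,99,8,63,13,12],"i":[38,75,25,25],"yt":{"dfd":99,"ek":20,"gls":28,"m":40,"mtp":42,"nfe":20,"vw":6}}
After op 12 (replace /i/3 97): {"dp":[95,77],"htp":[99,99,8,63,13,12],"i":[38,75,25,97],"yt":{"dfd":99,"ek":20,"gls":28,"m":40,"mtp":42,"nfe":20,"vw":6}}
After op 13 (replace /htp/4 18): {"dp":[95,77],"htp":[99,99,8,63,18,12],"i":[38,75,25,97],"yt":{"dfd":99,"ek":20,"gls":28,"m":40,"mtp":42,"nfe":20,"vw":6}}
After op 14 (remove /yt/dfd): {"dp":[95,77],"htp":[99,99,8,63,18,12],"i":[38,75,25,97],"yt":{"ek":20,"gls":28,"m":40,"mtp":42,"nfe":20,"vw":6}}
After op 15 (replace /htp/4 89): {"dp":[95,77],"htp":[99,99,8,63,89,12],"i":[38,75,25,97],"yt":{"ek":20,"gls":28,"m":40,"mtp":42,"nfe":20,"vw":6}}
After op 16 (add /dp 69): {"dp":69,"htp":[99,99,8,63,89,12],"i":[38,75,25,97],"yt":{"ek":20,"gls":28,"m":40,"mtp":42,"nfe":20,"vw":6}}
After op 17 (replace /i/2 98): {"dp":69,"htp":[99,99,8,63,89,12],"i":[38,75,98,97],"yt":{"ek":20,"gls":28,"m":40,"mtp":42,"nfe":20,"vw":6}}
After op 18 (remove /i/0): {"dp":69,"htp":[99,99,8,63,89,12],"i":[75,98,97],"yt":{"ek":20,"gls":28,"m":40,"mtp":42,"nfe":20,"vw":6}}
After op 19 (add /yt/uhj 44): {"dp":69,"htp":[99,99,8,63,89,12],"i":[75,98,97],"yt":{"ek":20,"gls":28,"m":40,"mtp":42,"nfe":20,"uhj":44,"vw":6}}
After op 20 (replace /yt/ek 9): {"dp":69,"htp":[99,99,8,63,89,12],"i":[75,98,97],"yt":{"ek":9,"gls":28,"m":40,"mtp":42,"nfe":20,"uhj":44,"vw":6}}
After op 21 (add /i/2 83): {"dp":69,"htp":[99,99,8,63,89,12],"i":[75,98,83,97],"yt":{"ek":9,"gls":28,"m":40,"mtp":42,"nfe":20,"uhj":44,"vw":6}}
After op 22 (replace /yt/uhj 41): {"dp":69,"htp":[99,99,8,63,89,12],"i":[75,98,83,97],"yt":{"ek":9,"gls":28,"m":40,"mtp":42,"nfe":20,"uhj":41,"vw":6}}
After op 23 (replace /i 66): {"dp":69,"htp":[99,99,8,63,89,12],"i":66,"yt":{"ek":9,"gls":28,"m":40,"mtp":42,"nfe":20,"uhj":41,"vw":6}}
After op 24 (replace /yt/uhj 30): {"dp":69,"htp":[99,99,8,63,89,12],"i":66,"yt":{"ek":9,"gls":28,"m":40,"mtp":42,"nfe":20,"uhj":30,"vw":6}}
Value at /htp/1: 99

Answer: 99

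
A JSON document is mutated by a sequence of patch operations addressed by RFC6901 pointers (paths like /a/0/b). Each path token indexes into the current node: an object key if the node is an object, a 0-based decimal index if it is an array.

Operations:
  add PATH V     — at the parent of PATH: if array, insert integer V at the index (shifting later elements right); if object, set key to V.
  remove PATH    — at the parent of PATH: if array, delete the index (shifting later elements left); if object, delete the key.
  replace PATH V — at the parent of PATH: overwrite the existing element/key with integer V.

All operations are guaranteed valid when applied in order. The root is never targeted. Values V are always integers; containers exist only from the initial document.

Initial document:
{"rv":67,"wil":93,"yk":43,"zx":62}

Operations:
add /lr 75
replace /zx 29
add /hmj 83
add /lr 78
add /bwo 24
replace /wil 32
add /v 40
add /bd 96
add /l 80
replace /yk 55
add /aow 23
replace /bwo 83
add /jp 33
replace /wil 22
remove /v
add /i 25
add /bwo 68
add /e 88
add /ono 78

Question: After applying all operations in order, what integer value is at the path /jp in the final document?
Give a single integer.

Answer: 33

Derivation:
After op 1 (add /lr 75): {"lr":75,"rv":67,"wil":93,"yk":43,"zx":62}
After op 2 (replace /zx 29): {"lr":75,"rv":67,"wil":93,"yk":43,"zx":29}
After op 3 (add /hmj 83): {"hmj":83,"lr":75,"rv":67,"wil":93,"yk":43,"zx":29}
After op 4 (add /lr 78): {"hmj":83,"lr":78,"rv":67,"wil":93,"yk":43,"zx":29}
After op 5 (add /bwo 24): {"bwo":24,"hmj":83,"lr":78,"rv":67,"wil":93,"yk":43,"zx":29}
After op 6 (replace /wil 32): {"bwo":24,"hmj":83,"lr":78,"rv":67,"wil":32,"yk":43,"zx":29}
After op 7 (add /v 40): {"bwo":24,"hmj":83,"lr":78,"rv":67,"v":40,"wil":32,"yk":43,"zx":29}
After op 8 (add /bd 96): {"bd":96,"bwo":24,"hmj":83,"lr":78,"rv":67,"v":40,"wil":32,"yk":43,"zx":29}
After op 9 (add /l 80): {"bd":96,"bwo":24,"hmj":83,"l":80,"lr":78,"rv":67,"v":40,"wil":32,"yk":43,"zx":29}
After op 10 (replace /yk 55): {"bd":96,"bwo":24,"hmj":83,"l":80,"lr":78,"rv":67,"v":40,"wil":32,"yk":55,"zx":29}
After op 11 (add /aow 23): {"aow":23,"bd":96,"bwo":24,"hmj":83,"l":80,"lr":78,"rv":67,"v":40,"wil":32,"yk":55,"zx":29}
After op 12 (replace /bwo 83): {"aow":23,"bd":96,"bwo":83,"hmj":83,"l":80,"lr":78,"rv":67,"v":40,"wil":32,"yk":55,"zx":29}
After op 13 (add /jp 33): {"aow":23,"bd":96,"bwo":83,"hmj":83,"jp":33,"l":80,"lr":78,"rv":67,"v":40,"wil":32,"yk":55,"zx":29}
After op 14 (replace /wil 22): {"aow":23,"bd":96,"bwo":83,"hmj":83,"jp":33,"l":80,"lr":78,"rv":67,"v":40,"wil":22,"yk":55,"zx":29}
After op 15 (remove /v): {"aow":23,"bd":96,"bwo":83,"hmj":83,"jp":33,"l":80,"lr":78,"rv":67,"wil":22,"yk":55,"zx":29}
After op 16 (add /i 25): {"aow":23,"bd":96,"bwo":83,"hmj":83,"i":25,"jp":33,"l":80,"lr":78,"rv":67,"wil":22,"yk":55,"zx":29}
After op 17 (add /bwo 68): {"aow":23,"bd":96,"bwo":68,"hmj":83,"i":25,"jp":33,"l":80,"lr":78,"rv":67,"wil":22,"yk":55,"zx":29}
After op 18 (add /e 88): {"aow":23,"bd":96,"bwo":68,"e":88,"hmj":83,"i":25,"jp":33,"l":80,"lr":78,"rv":67,"wil":22,"yk":55,"zx":29}
After op 19 (add /ono 78): {"aow":23,"bd":96,"bwo":68,"e":88,"hmj":83,"i":25,"jp":33,"l":80,"lr":78,"ono":78,"rv":67,"wil":22,"yk":55,"zx":29}
Value at /jp: 33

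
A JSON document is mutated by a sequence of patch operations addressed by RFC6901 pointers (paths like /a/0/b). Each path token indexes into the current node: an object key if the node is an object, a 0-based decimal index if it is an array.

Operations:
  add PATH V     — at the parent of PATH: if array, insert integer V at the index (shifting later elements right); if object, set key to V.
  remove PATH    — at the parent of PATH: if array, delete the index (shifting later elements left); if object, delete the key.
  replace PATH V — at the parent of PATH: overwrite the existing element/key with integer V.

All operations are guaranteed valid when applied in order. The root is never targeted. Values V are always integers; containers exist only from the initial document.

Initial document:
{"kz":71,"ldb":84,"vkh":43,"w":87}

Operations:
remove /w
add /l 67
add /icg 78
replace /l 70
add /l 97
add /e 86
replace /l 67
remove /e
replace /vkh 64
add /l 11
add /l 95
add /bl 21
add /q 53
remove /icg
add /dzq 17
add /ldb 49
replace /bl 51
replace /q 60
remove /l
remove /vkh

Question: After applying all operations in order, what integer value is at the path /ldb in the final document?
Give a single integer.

Answer: 49

Derivation:
After op 1 (remove /w): {"kz":71,"ldb":84,"vkh":43}
After op 2 (add /l 67): {"kz":71,"l":67,"ldb":84,"vkh":43}
After op 3 (add /icg 78): {"icg":78,"kz":71,"l":67,"ldb":84,"vkh":43}
After op 4 (replace /l 70): {"icg":78,"kz":71,"l":70,"ldb":84,"vkh":43}
After op 5 (add /l 97): {"icg":78,"kz":71,"l":97,"ldb":84,"vkh":43}
After op 6 (add /e 86): {"e":86,"icg":78,"kz":71,"l":97,"ldb":84,"vkh":43}
After op 7 (replace /l 67): {"e":86,"icg":78,"kz":71,"l":67,"ldb":84,"vkh":43}
After op 8 (remove /e): {"icg":78,"kz":71,"l":67,"ldb":84,"vkh":43}
After op 9 (replace /vkh 64): {"icg":78,"kz":71,"l":67,"ldb":84,"vkh":64}
After op 10 (add /l 11): {"icg":78,"kz":71,"l":11,"ldb":84,"vkh":64}
After op 11 (add /l 95): {"icg":78,"kz":71,"l":95,"ldb":84,"vkh":64}
After op 12 (add /bl 21): {"bl":21,"icg":78,"kz":71,"l":95,"ldb":84,"vkh":64}
After op 13 (add /q 53): {"bl":21,"icg":78,"kz":71,"l":95,"ldb":84,"q":53,"vkh":64}
After op 14 (remove /icg): {"bl":21,"kz":71,"l":95,"ldb":84,"q":53,"vkh":64}
After op 15 (add /dzq 17): {"bl":21,"dzq":17,"kz":71,"l":95,"ldb":84,"q":53,"vkh":64}
After op 16 (add /ldb 49): {"bl":21,"dzq":17,"kz":71,"l":95,"ldb":49,"q":53,"vkh":64}
After op 17 (replace /bl 51): {"bl":51,"dzq":17,"kz":71,"l":95,"ldb":49,"q":53,"vkh":64}
After op 18 (replace /q 60): {"bl":51,"dzq":17,"kz":71,"l":95,"ldb":49,"q":60,"vkh":64}
After op 19 (remove /l): {"bl":51,"dzq":17,"kz":71,"ldb":49,"q":60,"vkh":64}
After op 20 (remove /vkh): {"bl":51,"dzq":17,"kz":71,"ldb":49,"q":60}
Value at /ldb: 49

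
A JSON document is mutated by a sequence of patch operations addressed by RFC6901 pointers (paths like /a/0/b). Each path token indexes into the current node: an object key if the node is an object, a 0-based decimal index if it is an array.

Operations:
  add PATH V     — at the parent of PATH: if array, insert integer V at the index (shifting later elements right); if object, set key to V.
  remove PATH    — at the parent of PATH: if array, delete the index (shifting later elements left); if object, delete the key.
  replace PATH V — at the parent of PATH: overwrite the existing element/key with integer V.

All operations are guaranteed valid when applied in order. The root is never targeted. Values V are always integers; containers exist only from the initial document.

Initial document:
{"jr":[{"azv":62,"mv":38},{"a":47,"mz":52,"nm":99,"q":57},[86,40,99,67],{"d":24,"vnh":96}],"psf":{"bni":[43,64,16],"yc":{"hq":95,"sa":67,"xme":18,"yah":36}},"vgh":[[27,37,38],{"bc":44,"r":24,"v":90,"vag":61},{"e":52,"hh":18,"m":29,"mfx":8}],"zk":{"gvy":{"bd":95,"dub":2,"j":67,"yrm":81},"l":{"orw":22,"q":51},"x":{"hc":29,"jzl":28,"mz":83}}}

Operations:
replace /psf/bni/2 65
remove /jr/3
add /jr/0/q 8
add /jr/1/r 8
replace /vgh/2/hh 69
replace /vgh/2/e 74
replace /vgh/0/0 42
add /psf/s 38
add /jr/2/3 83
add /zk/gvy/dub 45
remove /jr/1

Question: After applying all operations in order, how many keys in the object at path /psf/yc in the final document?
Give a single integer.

After op 1 (replace /psf/bni/2 65): {"jr":[{"azv":62,"mv":38},{"a":47,"mz":52,"nm":99,"q":57},[86,40,99,67],{"d":24,"vnh":96}],"psf":{"bni":[43,64,65],"yc":{"hq":95,"sa":67,"xme":18,"yah":36}},"vgh":[[27,37,38],{"bc":44,"r":24,"v":90,"vag":61},{"e":52,"hh":18,"m":29,"mfx":8}],"zk":{"gvy":{"bd":95,"dub":2,"j":67,"yrm":81},"l":{"orw":22,"q":51},"x":{"hc":29,"jzl":28,"mz":83}}}
After op 2 (remove /jr/3): {"jr":[{"azv":62,"mv":38},{"a":47,"mz":52,"nm":99,"q":57},[86,40,99,67]],"psf":{"bni":[43,64,65],"yc":{"hq":95,"sa":67,"xme":18,"yah":36}},"vgh":[[27,37,38],{"bc":44,"r":24,"v":90,"vag":61},{"e":52,"hh":18,"m":29,"mfx":8}],"zk":{"gvy":{"bd":95,"dub":2,"j":67,"yrm":81},"l":{"orw":22,"q":51},"x":{"hc":29,"jzl":28,"mz":83}}}
After op 3 (add /jr/0/q 8): {"jr":[{"azv":62,"mv":38,"q":8},{"a":47,"mz":52,"nm":99,"q":57},[86,40,99,67]],"psf":{"bni":[43,64,65],"yc":{"hq":95,"sa":67,"xme":18,"yah":36}},"vgh":[[27,37,38],{"bc":44,"r":24,"v":90,"vag":61},{"e":52,"hh":18,"m":29,"mfx":8}],"zk":{"gvy":{"bd":95,"dub":2,"j":67,"yrm":81},"l":{"orw":22,"q":51},"x":{"hc":29,"jzl":28,"mz":83}}}
After op 4 (add /jr/1/r 8): {"jr":[{"azv":62,"mv":38,"q":8},{"a":47,"mz":52,"nm":99,"q":57,"r":8},[86,40,99,67]],"psf":{"bni":[43,64,65],"yc":{"hq":95,"sa":67,"xme":18,"yah":36}},"vgh":[[27,37,38],{"bc":44,"r":24,"v":90,"vag":61},{"e":52,"hh":18,"m":29,"mfx":8}],"zk":{"gvy":{"bd":95,"dub":2,"j":67,"yrm":81},"l":{"orw":22,"q":51},"x":{"hc":29,"jzl":28,"mz":83}}}
After op 5 (replace /vgh/2/hh 69): {"jr":[{"azv":62,"mv":38,"q":8},{"a":47,"mz":52,"nm":99,"q":57,"r":8},[86,40,99,67]],"psf":{"bni":[43,64,65],"yc":{"hq":95,"sa":67,"xme":18,"yah":36}},"vgh":[[27,37,38],{"bc":44,"r":24,"v":90,"vag":61},{"e":52,"hh":69,"m":29,"mfx":8}],"zk":{"gvy":{"bd":95,"dub":2,"j":67,"yrm":81},"l":{"orw":22,"q":51},"x":{"hc":29,"jzl":28,"mz":83}}}
After op 6 (replace /vgh/2/e 74): {"jr":[{"azv":62,"mv":38,"q":8},{"a":47,"mz":52,"nm":99,"q":57,"r":8},[86,40,99,67]],"psf":{"bni":[43,64,65],"yc":{"hq":95,"sa":67,"xme":18,"yah":36}},"vgh":[[27,37,38],{"bc":44,"r":24,"v":90,"vag":61},{"e":74,"hh":69,"m":29,"mfx":8}],"zk":{"gvy":{"bd":95,"dub":2,"j":67,"yrm":81},"l":{"orw":22,"q":51},"x":{"hc":29,"jzl":28,"mz":83}}}
After op 7 (replace /vgh/0/0 42): {"jr":[{"azv":62,"mv":38,"q":8},{"a":47,"mz":52,"nm":99,"q":57,"r":8},[86,40,99,67]],"psf":{"bni":[43,64,65],"yc":{"hq":95,"sa":67,"xme":18,"yah":36}},"vgh":[[42,37,38],{"bc":44,"r":24,"v":90,"vag":61},{"e":74,"hh":69,"m":29,"mfx":8}],"zk":{"gvy":{"bd":95,"dub":2,"j":67,"yrm":81},"l":{"orw":22,"q":51},"x":{"hc":29,"jzl":28,"mz":83}}}
After op 8 (add /psf/s 38): {"jr":[{"azv":62,"mv":38,"q":8},{"a":47,"mz":52,"nm":99,"q":57,"r":8},[86,40,99,67]],"psf":{"bni":[43,64,65],"s":38,"yc":{"hq":95,"sa":67,"xme":18,"yah":36}},"vgh":[[42,37,38],{"bc":44,"r":24,"v":90,"vag":61},{"e":74,"hh":69,"m":29,"mfx":8}],"zk":{"gvy":{"bd":95,"dub":2,"j":67,"yrm":81},"l":{"orw":22,"q":51},"x":{"hc":29,"jzl":28,"mz":83}}}
After op 9 (add /jr/2/3 83): {"jr":[{"azv":62,"mv":38,"q":8},{"a":47,"mz":52,"nm":99,"q":57,"r":8},[86,40,99,83,67]],"psf":{"bni":[43,64,65],"s":38,"yc":{"hq":95,"sa":67,"xme":18,"yah":36}},"vgh":[[42,37,38],{"bc":44,"r":24,"v":90,"vag":61},{"e":74,"hh":69,"m":29,"mfx":8}],"zk":{"gvy":{"bd":95,"dub":2,"j":67,"yrm":81},"l":{"orw":22,"q":51},"x":{"hc":29,"jzl":28,"mz":83}}}
After op 10 (add /zk/gvy/dub 45): {"jr":[{"azv":62,"mv":38,"q":8},{"a":47,"mz":52,"nm":99,"q":57,"r":8},[86,40,99,83,67]],"psf":{"bni":[43,64,65],"s":38,"yc":{"hq":95,"sa":67,"xme":18,"yah":36}},"vgh":[[42,37,38],{"bc":44,"r":24,"v":90,"vag":61},{"e":74,"hh":69,"m":29,"mfx":8}],"zk":{"gvy":{"bd":95,"dub":45,"j":67,"yrm":81},"l":{"orw":22,"q":51},"x":{"hc":29,"jzl":28,"mz":83}}}
After op 11 (remove /jr/1): {"jr":[{"azv":62,"mv":38,"q":8},[86,40,99,83,67]],"psf":{"bni":[43,64,65],"s":38,"yc":{"hq":95,"sa":67,"xme":18,"yah":36}},"vgh":[[42,37,38],{"bc":44,"r":24,"v":90,"vag":61},{"e":74,"hh":69,"m":29,"mfx":8}],"zk":{"gvy":{"bd":95,"dub":45,"j":67,"yrm":81},"l":{"orw":22,"q":51},"x":{"hc":29,"jzl":28,"mz":83}}}
Size at path /psf/yc: 4

Answer: 4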